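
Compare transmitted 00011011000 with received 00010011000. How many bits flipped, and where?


XOR: 00001000000

1 error(s) at position(s): 4


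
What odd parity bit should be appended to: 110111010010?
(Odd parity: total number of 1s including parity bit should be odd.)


Number of 1s in data: 7
Parity bit: 0

0


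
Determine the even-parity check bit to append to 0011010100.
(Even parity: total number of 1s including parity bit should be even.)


Number of 1s in data: 4
Parity bit: 0

0


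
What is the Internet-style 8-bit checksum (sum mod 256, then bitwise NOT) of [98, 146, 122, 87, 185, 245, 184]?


Sum = 1067 mod 256 = 43
Complement = 212

212


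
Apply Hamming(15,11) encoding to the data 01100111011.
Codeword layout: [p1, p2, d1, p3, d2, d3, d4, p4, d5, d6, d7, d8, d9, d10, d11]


Parity bits: p1=1, p2=1, p3=1, p4=1

110111010111011


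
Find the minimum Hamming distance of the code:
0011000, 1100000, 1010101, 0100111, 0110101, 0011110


Comparing all pairs, minimum distance: 2
Can detect 1 errors, correct 0 errors

2


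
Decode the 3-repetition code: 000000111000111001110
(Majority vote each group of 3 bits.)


Groups: 000, 000, 111, 000, 111, 001, 110
Majority votes: 0010101

0010101


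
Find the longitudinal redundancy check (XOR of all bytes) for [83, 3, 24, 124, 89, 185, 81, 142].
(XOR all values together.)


XOR chain: 83 ^ 3 ^ 24 ^ 124 ^ 89 ^ 185 ^ 81 ^ 142 = 11

11


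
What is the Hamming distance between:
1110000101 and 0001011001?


XOR: 1111011100
Count of 1s: 7

7


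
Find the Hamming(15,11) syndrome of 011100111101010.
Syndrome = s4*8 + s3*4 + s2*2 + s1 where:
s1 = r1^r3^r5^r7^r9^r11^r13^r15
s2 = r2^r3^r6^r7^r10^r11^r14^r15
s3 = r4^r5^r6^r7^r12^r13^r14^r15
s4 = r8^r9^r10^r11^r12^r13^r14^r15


s1=1, s2=1, s3=0, s4=1

Syndrome = 11 (error at position 11)


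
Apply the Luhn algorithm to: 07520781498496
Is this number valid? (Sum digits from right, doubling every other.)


Luhn sum = 68
68 mod 10 = 8

Invalid (Luhn sum mod 10 = 8)


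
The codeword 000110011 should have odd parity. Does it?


Number of 1s: 4

No, parity error (4 ones)


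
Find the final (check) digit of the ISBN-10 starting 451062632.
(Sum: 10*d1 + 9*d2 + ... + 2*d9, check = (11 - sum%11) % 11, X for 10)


Weighted sum: 176
176 mod 11 = 0

Check digit: 0


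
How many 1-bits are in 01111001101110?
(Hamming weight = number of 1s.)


Counting 1s in 01111001101110

9


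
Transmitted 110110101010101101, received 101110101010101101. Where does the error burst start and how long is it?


XOR: 011000000000000000

Burst at position 1, length 2


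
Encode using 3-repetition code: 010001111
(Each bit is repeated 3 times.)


Each bit -> 3 copies

000111000000000111111111111


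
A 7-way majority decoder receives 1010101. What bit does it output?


Ones: 4 out of 7
Threshold: 4

1 (4/7 voted 1)


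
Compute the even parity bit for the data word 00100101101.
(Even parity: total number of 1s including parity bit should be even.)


Number of 1s in data: 5
Parity bit: 1

1


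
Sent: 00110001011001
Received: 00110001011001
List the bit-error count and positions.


XOR: 00000000000000

0 errors (received matches sent)


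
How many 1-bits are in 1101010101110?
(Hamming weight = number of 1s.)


Counting 1s in 1101010101110

8


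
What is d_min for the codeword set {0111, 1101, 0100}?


Comparing all pairs, minimum distance: 2
Can detect 1 errors, correct 0 errors

2


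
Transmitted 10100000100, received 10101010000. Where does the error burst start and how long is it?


XOR: 00001010100

Burst at position 4, length 5


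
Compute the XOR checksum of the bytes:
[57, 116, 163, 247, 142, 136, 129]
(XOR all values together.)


XOR chain: 57 ^ 116 ^ 163 ^ 247 ^ 142 ^ 136 ^ 129 = 158

158


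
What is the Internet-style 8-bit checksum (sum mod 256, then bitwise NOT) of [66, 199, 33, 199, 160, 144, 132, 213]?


Sum = 1146 mod 256 = 122
Complement = 133

133


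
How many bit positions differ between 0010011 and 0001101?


XOR: 0011110
Count of 1s: 4

4


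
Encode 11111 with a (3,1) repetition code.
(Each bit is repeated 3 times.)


Each bit -> 3 copies

111111111111111


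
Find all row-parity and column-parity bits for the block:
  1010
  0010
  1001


Row parities: 010
Column parities: 0001

Row P: 010, Col P: 0001, Corner: 1


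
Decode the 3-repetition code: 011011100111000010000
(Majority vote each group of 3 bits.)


Groups: 011, 011, 100, 111, 000, 010, 000
Majority votes: 1101000

1101000


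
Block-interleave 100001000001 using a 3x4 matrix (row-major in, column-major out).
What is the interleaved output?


Matrix:
  1000
  0100
  0001
Read columns: 100010000001

100010000001


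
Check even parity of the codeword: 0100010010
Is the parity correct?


Number of 1s: 3

No, parity error (3 ones)


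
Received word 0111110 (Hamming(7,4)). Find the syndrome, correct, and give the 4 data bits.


Syndrome = 6: error at position 6

Data: 1100 (corrected bit 6)


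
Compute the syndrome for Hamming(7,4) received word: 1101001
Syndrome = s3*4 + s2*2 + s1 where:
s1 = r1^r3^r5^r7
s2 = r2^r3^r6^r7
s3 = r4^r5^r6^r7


s1=0, s2=0, s3=0

Syndrome = 0 (no error)


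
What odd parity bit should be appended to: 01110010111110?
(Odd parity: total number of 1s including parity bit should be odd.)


Number of 1s in data: 9
Parity bit: 0

0


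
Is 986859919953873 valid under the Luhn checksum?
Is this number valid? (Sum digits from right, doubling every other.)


Luhn sum = 99
99 mod 10 = 9

Invalid (Luhn sum mod 10 = 9)


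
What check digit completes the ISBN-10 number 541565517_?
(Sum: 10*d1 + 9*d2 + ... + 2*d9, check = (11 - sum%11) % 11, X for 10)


Weighted sum: 227
227 mod 11 = 7

Check digit: 4


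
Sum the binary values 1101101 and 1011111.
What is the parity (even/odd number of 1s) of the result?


1101101 = 109
1011111 = 95
Sum = 204 = 11001100
1s count = 4

even parity (4 ones in 11001100)


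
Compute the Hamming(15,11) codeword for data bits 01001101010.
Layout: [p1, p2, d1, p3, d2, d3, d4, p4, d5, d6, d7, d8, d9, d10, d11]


Parity bits: p1=0, p2=0, p3=1, p4=0

000110001101010


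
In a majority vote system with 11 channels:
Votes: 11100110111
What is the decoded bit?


Ones: 8 out of 11
Threshold: 6

1 (8/11 voted 1)


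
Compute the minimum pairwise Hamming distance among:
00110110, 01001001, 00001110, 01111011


Comparing all pairs, minimum distance: 3
Can detect 2 errors, correct 1 errors

3


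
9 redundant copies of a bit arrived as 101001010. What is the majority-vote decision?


Ones: 4 out of 9
Threshold: 5

0 (4/9 voted 1)


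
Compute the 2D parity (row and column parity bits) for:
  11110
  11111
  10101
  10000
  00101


Row parities: 01110
Column parities: 00001

Row P: 01110, Col P: 00001, Corner: 1


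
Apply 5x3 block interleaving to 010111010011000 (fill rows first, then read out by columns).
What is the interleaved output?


Matrix:
  010
  111
  010
  011
  000
Read columns: 010001111001010

010001111001010


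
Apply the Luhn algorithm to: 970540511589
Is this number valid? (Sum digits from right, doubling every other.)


Luhn sum = 54
54 mod 10 = 4

Invalid (Luhn sum mod 10 = 4)


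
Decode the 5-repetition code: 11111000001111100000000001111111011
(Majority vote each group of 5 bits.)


Groups: 11111, 00000, 11111, 00000, 00000, 11111, 11011
Majority votes: 1010011

1010011


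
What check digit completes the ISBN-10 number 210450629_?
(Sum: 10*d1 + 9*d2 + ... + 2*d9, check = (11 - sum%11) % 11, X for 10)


Weighted sum: 135
135 mod 11 = 3

Check digit: 8


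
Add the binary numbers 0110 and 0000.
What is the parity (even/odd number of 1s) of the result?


0110 = 6
0000 = 0
Sum = 6 = 110
1s count = 2

even parity (2 ones in 110)


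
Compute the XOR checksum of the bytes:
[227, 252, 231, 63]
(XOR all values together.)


XOR chain: 227 ^ 252 ^ 231 ^ 63 = 199

199


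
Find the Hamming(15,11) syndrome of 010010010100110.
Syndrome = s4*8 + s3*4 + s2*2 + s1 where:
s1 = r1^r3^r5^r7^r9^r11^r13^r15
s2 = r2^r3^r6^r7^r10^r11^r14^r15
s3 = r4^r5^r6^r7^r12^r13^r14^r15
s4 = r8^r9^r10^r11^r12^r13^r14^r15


s1=0, s2=1, s3=1, s4=0

Syndrome = 6 (error at position 6)


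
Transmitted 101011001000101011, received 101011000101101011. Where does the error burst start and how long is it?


XOR: 000000001101000000

Burst at position 8, length 4


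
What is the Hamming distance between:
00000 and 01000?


XOR: 01000
Count of 1s: 1

1


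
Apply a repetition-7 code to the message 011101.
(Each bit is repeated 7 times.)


Each bit -> 7 copies

000000011111111111111111111100000001111111


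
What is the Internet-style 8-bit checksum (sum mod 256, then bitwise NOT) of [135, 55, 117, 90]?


Sum = 397 mod 256 = 141
Complement = 114

114


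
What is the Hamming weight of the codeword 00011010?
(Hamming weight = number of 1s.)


Counting 1s in 00011010

3


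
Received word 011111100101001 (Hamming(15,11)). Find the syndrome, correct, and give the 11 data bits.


Syndrome = 8: error at position 8

Data: 11110101001 (corrected bit 8)


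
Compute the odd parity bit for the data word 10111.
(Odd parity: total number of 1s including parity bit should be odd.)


Number of 1s in data: 4
Parity bit: 1

1


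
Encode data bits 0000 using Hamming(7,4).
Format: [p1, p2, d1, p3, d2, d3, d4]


Parity bits: p1=0, p2=0, p3=0

0000000


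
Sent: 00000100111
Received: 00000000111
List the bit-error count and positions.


XOR: 00000100000

1 error(s) at position(s): 5


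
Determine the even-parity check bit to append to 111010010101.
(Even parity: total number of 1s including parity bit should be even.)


Number of 1s in data: 7
Parity bit: 1

1


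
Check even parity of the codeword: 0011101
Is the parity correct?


Number of 1s: 4

Yes, parity is correct (4 ones)


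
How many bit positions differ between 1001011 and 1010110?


XOR: 0011101
Count of 1s: 4

4


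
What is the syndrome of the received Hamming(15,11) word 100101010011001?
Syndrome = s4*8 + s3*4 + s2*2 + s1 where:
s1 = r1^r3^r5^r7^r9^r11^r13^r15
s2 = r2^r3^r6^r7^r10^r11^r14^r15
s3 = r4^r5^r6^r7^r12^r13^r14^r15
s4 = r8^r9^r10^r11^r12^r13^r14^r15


s1=1, s2=1, s3=0, s4=0

Syndrome = 3 (error at position 3)


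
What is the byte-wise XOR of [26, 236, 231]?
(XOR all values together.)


XOR chain: 26 ^ 236 ^ 231 = 17

17


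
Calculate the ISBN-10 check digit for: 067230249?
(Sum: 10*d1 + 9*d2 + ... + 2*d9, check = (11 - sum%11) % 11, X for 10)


Weighted sum: 180
180 mod 11 = 4

Check digit: 7


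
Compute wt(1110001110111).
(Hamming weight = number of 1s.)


Counting 1s in 1110001110111

9


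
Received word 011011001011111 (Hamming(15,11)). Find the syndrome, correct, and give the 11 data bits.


Syndrome = 0: no error detected

Data: 11101011111 (no errors)


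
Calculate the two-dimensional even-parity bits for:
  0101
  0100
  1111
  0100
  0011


Row parities: 01010
Column parities: 1001

Row P: 01010, Col P: 1001, Corner: 0


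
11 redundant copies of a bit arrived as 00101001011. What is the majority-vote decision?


Ones: 5 out of 11
Threshold: 6

0 (5/11 voted 1)


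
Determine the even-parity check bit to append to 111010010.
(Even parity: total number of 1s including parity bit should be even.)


Number of 1s in data: 5
Parity bit: 1

1


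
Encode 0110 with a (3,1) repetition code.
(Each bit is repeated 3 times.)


Each bit -> 3 copies

000111111000


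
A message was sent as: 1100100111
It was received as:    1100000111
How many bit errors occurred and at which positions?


XOR: 0000100000

1 error(s) at position(s): 4


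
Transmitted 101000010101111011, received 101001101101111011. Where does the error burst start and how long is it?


XOR: 000001111000000000

Burst at position 5, length 4


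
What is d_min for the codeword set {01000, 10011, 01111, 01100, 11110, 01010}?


Comparing all pairs, minimum distance: 1
Can detect 0 errors, correct 0 errors

1


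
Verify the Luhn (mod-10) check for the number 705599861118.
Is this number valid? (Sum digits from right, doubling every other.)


Luhn sum = 55
55 mod 10 = 5

Invalid (Luhn sum mod 10 = 5)


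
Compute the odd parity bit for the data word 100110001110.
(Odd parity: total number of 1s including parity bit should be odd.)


Number of 1s in data: 6
Parity bit: 1

1


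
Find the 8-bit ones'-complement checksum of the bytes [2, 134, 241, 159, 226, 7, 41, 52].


Sum = 862 mod 256 = 94
Complement = 161

161


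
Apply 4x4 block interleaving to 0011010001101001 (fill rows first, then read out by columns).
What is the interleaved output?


Matrix:
  0011
  0100
  0110
  1001
Read columns: 0001011010101001

0001011010101001


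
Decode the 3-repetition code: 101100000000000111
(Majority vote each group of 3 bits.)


Groups: 101, 100, 000, 000, 000, 111
Majority votes: 100001

100001


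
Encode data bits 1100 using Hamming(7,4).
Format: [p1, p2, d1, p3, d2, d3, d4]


Parity bits: p1=0, p2=1, p3=1

0111100


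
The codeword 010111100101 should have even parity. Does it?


Number of 1s: 7

No, parity error (7 ones)


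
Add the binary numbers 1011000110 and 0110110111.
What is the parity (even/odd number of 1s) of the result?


1011000110 = 710
0110110111 = 439
Sum = 1149 = 10001111101
1s count = 7

odd parity (7 ones in 10001111101)


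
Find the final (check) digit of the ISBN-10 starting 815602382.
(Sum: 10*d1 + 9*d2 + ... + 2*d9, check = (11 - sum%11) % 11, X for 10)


Weighted sum: 221
221 mod 11 = 1

Check digit: X


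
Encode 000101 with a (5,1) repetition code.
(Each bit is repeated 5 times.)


Each bit -> 5 copies

000000000000000111110000011111


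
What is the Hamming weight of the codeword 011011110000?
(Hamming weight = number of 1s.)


Counting 1s in 011011110000

6


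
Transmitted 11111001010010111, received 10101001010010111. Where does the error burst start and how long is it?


XOR: 01010000000000000

Burst at position 1, length 3


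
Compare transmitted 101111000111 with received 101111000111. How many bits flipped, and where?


XOR: 000000000000

0 errors (received matches sent)


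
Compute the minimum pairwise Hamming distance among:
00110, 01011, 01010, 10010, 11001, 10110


Comparing all pairs, minimum distance: 1
Can detect 0 errors, correct 0 errors

1


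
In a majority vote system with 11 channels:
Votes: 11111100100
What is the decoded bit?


Ones: 7 out of 11
Threshold: 6

1 (7/11 voted 1)


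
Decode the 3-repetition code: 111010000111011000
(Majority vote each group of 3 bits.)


Groups: 111, 010, 000, 111, 011, 000
Majority votes: 100110

100110


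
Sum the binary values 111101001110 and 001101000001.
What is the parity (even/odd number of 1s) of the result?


111101001110 = 3918
001101000001 = 833
Sum = 4751 = 1001010001111
1s count = 7

odd parity (7 ones in 1001010001111)


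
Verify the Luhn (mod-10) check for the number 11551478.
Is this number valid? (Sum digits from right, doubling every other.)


Luhn sum = 28
28 mod 10 = 8

Invalid (Luhn sum mod 10 = 8)


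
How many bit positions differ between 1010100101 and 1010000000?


XOR: 0000100101
Count of 1s: 3

3


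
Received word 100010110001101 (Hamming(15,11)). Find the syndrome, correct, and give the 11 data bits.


Syndrome = 5: error at position 5

Data: 00010001101 (corrected bit 5)


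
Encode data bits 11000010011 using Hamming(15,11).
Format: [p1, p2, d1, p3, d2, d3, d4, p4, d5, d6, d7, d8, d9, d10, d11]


Parity bits: p1=0, p2=0, p3=1, p4=1

001110010010011


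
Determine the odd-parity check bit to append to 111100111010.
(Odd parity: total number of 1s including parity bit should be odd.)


Number of 1s in data: 8
Parity bit: 1

1


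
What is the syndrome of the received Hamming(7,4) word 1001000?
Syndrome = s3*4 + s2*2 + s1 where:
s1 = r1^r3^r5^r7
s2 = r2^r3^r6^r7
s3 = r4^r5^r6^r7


s1=1, s2=0, s3=1

Syndrome = 5 (error at position 5)


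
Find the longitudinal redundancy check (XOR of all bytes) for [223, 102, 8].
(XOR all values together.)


XOR chain: 223 ^ 102 ^ 8 = 177

177


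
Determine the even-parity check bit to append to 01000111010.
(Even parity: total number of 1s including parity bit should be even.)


Number of 1s in data: 5
Parity bit: 1

1


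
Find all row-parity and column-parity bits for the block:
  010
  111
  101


Row parities: 110
Column parities: 000

Row P: 110, Col P: 000, Corner: 0


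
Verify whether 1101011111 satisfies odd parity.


Number of 1s: 8

No, parity error (8 ones)


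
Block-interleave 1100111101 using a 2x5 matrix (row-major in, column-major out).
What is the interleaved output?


Matrix:
  11001
  11101
Read columns: 1111010011

1111010011


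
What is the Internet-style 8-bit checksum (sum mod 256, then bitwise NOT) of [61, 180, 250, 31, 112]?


Sum = 634 mod 256 = 122
Complement = 133

133


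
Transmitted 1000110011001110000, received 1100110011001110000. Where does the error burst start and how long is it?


XOR: 0100000000000000000

Burst at position 1, length 1


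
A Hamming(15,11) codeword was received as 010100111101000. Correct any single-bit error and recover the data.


Syndrome = 6: error at position 6

Data: 00111101000 (corrected bit 6)


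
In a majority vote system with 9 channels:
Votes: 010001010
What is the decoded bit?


Ones: 3 out of 9
Threshold: 5

0 (3/9 voted 1)


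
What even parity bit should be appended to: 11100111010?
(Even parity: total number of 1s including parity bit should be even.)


Number of 1s in data: 7
Parity bit: 1

1


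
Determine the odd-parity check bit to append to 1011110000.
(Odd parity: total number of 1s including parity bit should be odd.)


Number of 1s in data: 5
Parity bit: 0

0


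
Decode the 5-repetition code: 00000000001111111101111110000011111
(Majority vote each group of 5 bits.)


Groups: 00000, 00000, 11111, 11101, 11111, 00000, 11111
Majority votes: 0011101

0011101


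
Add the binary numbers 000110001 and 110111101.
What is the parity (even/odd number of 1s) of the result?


000110001 = 49
110111101 = 445
Sum = 494 = 111101110
1s count = 7

odd parity (7 ones in 111101110)


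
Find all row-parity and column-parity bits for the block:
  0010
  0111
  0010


Row parities: 111
Column parities: 0111

Row P: 111, Col P: 0111, Corner: 1


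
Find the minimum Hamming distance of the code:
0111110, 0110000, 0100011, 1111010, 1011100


Comparing all pairs, minimum distance: 2
Can detect 1 errors, correct 0 errors

2


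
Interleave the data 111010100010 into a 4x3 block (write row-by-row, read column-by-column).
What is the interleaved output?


Matrix:
  111
  010
  100
  010
Read columns: 101011011000

101011011000


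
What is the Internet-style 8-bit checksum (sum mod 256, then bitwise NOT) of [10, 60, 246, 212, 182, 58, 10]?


Sum = 778 mod 256 = 10
Complement = 245

245


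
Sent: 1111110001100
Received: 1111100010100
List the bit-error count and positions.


XOR: 0000010011000

3 error(s) at position(s): 5, 8, 9


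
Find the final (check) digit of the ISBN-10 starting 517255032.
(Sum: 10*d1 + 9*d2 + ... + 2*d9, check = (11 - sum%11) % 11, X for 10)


Weighted sum: 197
197 mod 11 = 10

Check digit: 1


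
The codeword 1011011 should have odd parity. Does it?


Number of 1s: 5

Yes, parity is correct (5 ones)


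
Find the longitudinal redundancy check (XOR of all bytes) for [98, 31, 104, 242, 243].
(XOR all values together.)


XOR chain: 98 ^ 31 ^ 104 ^ 242 ^ 243 = 20

20


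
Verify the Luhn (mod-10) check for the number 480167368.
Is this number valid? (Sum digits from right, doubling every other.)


Luhn sum = 38
38 mod 10 = 8

Invalid (Luhn sum mod 10 = 8)


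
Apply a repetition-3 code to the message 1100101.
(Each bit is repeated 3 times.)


Each bit -> 3 copies

111111000000111000111


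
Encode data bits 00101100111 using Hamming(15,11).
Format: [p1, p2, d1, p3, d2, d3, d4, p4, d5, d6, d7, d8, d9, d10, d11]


Parity bits: p1=1, p2=0, p3=0, p4=1

100001011100111


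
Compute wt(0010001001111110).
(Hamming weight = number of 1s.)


Counting 1s in 0010001001111110

8


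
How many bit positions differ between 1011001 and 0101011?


XOR: 1110010
Count of 1s: 4

4


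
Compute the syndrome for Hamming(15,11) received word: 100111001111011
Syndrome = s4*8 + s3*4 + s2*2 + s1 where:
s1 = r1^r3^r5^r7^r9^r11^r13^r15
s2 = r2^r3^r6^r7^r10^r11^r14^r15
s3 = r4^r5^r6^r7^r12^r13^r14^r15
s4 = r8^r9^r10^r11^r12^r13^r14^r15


s1=1, s2=1, s3=0, s4=0

Syndrome = 3 (error at position 3)


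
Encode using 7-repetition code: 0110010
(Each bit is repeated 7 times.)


Each bit -> 7 copies

0000000111111111111110000000000000011111110000000


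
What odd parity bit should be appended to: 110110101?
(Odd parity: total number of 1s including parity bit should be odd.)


Number of 1s in data: 6
Parity bit: 1

1


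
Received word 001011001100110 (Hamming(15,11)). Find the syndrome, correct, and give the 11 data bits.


Syndrome = 0: no error detected

Data: 11101100110 (no errors)


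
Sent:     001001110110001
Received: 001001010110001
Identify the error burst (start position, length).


XOR: 000000100000000

Burst at position 6, length 1


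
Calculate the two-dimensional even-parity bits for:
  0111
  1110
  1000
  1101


Row parities: 1111
Column parities: 1100

Row P: 1111, Col P: 1100, Corner: 0


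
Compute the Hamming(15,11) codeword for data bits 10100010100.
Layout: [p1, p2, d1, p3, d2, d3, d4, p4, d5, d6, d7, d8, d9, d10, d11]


Parity bits: p1=1, p2=1, p3=0, p4=0

111001000010100


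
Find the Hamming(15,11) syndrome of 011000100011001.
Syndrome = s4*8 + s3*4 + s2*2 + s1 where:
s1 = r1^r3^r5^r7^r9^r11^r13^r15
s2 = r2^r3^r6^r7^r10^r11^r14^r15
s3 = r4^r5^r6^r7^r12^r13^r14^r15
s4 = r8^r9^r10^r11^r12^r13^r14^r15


s1=0, s2=1, s3=1, s4=1

Syndrome = 14 (error at position 14)


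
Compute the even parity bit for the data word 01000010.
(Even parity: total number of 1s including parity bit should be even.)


Number of 1s in data: 2
Parity bit: 0

0


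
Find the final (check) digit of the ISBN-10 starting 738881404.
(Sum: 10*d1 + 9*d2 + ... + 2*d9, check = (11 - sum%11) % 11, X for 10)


Weighted sum: 294
294 mod 11 = 8

Check digit: 3


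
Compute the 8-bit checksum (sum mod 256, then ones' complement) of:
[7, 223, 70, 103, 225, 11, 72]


Sum = 711 mod 256 = 199
Complement = 56

56


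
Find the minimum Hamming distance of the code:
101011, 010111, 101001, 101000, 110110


Comparing all pairs, minimum distance: 1
Can detect 0 errors, correct 0 errors

1


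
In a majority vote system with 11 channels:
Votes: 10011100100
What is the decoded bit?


Ones: 5 out of 11
Threshold: 6

0 (5/11 voted 1)


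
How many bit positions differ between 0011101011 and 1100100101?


XOR: 1111001110
Count of 1s: 7

7


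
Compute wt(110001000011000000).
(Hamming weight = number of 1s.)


Counting 1s in 110001000011000000

5


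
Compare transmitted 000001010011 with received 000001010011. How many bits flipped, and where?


XOR: 000000000000

0 errors (received matches sent)


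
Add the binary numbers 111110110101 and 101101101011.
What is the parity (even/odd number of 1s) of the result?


111110110101 = 4021
101101101011 = 2923
Sum = 6944 = 1101100100000
1s count = 5

odd parity (5 ones in 1101100100000)


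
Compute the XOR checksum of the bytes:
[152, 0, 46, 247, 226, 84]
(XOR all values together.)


XOR chain: 152 ^ 0 ^ 46 ^ 247 ^ 226 ^ 84 = 247

247


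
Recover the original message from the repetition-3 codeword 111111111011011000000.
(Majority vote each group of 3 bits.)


Groups: 111, 111, 111, 011, 011, 000, 000
Majority votes: 1111100

1111100


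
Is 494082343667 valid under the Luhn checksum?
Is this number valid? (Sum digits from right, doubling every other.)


Luhn sum = 66
66 mod 10 = 6

Invalid (Luhn sum mod 10 = 6)


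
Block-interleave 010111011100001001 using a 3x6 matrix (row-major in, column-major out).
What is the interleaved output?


Matrix:
  010111
  011100
  001001
Read columns: 000110011110100101

000110011110100101


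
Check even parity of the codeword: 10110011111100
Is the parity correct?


Number of 1s: 9

No, parity error (9 ones)


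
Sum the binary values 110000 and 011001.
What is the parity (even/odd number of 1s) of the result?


110000 = 48
011001 = 25
Sum = 73 = 1001001
1s count = 3

odd parity (3 ones in 1001001)


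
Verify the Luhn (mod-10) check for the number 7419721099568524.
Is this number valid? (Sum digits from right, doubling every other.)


Luhn sum = 74
74 mod 10 = 4

Invalid (Luhn sum mod 10 = 4)


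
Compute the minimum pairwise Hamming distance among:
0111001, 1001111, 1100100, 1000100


Comparing all pairs, minimum distance: 1
Can detect 0 errors, correct 0 errors

1


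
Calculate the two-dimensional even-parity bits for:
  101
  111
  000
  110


Row parities: 0100
Column parities: 100

Row P: 0100, Col P: 100, Corner: 1


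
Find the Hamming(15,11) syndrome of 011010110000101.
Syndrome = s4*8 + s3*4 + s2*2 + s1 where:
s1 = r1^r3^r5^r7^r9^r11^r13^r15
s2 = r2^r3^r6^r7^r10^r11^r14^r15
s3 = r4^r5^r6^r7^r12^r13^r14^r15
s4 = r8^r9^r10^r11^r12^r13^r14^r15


s1=1, s2=0, s3=0, s4=1

Syndrome = 9 (error at position 9)


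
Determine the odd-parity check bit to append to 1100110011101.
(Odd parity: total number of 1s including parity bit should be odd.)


Number of 1s in data: 8
Parity bit: 1

1


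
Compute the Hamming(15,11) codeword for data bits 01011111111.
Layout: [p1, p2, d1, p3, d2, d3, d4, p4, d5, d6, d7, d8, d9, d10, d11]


Parity bits: p1=0, p2=1, p3=0, p4=1

010010111111111


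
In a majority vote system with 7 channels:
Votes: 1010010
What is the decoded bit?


Ones: 3 out of 7
Threshold: 4

0 (3/7 voted 1)


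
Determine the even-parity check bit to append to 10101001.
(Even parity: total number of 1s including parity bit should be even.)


Number of 1s in data: 4
Parity bit: 0

0


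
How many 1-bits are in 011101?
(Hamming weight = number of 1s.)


Counting 1s in 011101

4


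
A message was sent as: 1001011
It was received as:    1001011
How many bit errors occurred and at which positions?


XOR: 0000000

0 errors (received matches sent)


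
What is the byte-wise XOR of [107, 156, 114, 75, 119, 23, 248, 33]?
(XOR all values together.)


XOR chain: 107 ^ 156 ^ 114 ^ 75 ^ 119 ^ 23 ^ 248 ^ 33 = 119

119


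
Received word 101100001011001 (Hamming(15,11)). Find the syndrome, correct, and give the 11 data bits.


Syndrome = 7: error at position 7

Data: 10011011001 (corrected bit 7)


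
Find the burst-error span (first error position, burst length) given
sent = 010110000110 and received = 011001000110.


XOR: 001111000000

Burst at position 2, length 4


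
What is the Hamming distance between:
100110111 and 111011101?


XOR: 011101010
Count of 1s: 5

5


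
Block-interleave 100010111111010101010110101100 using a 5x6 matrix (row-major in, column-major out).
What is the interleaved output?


Matrix:
  100010
  111111
  010101
  010110
  101100
Read columns: 110010111001001011111101001100

110010111001001011111101001100


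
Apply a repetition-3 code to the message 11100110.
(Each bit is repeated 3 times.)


Each bit -> 3 copies

111111111000000111111000


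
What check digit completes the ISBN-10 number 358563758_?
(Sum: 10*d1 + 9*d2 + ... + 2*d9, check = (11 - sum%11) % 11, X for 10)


Weighted sum: 284
284 mod 11 = 9

Check digit: 2


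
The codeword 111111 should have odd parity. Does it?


Number of 1s: 6

No, parity error (6 ones)


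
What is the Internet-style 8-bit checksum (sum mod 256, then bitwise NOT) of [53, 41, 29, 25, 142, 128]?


Sum = 418 mod 256 = 162
Complement = 93

93


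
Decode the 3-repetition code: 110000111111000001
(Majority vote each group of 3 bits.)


Groups: 110, 000, 111, 111, 000, 001
Majority votes: 101100

101100


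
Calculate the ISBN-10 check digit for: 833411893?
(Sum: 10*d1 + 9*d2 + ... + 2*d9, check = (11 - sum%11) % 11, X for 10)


Weighted sum: 235
235 mod 11 = 4

Check digit: 7


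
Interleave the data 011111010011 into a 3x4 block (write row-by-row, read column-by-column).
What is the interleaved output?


Matrix:
  0111
  1101
  0011
Read columns: 010110101111

010110101111


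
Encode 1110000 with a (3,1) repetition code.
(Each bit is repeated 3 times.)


Each bit -> 3 copies

111111111000000000000


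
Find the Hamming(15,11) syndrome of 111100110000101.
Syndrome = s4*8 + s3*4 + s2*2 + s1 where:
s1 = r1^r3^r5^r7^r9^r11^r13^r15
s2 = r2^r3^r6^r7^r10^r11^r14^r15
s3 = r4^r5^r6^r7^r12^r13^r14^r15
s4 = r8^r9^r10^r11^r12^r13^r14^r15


s1=1, s2=0, s3=0, s4=1

Syndrome = 9 (error at position 9)


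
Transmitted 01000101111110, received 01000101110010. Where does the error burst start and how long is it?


XOR: 00000000001100

Burst at position 10, length 2


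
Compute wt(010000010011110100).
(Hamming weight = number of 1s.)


Counting 1s in 010000010011110100

7


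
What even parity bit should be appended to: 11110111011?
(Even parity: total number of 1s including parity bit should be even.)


Number of 1s in data: 9
Parity bit: 1

1


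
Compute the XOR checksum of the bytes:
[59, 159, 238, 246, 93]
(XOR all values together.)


XOR chain: 59 ^ 159 ^ 238 ^ 246 ^ 93 = 225

225


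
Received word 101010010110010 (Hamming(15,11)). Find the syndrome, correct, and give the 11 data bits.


Syndrome = 0: no error detected

Data: 11000110010 (no errors)


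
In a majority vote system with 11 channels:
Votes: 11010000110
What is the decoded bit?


Ones: 5 out of 11
Threshold: 6

0 (5/11 voted 1)


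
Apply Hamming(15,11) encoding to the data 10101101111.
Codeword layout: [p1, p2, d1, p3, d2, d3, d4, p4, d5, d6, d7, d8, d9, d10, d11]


Parity bits: p1=0, p2=1, p3=1, p4=0

011101001101111


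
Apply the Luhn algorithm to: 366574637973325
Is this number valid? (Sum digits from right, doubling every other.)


Luhn sum = 81
81 mod 10 = 1

Invalid (Luhn sum mod 10 = 1)


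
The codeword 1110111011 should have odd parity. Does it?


Number of 1s: 8

No, parity error (8 ones)


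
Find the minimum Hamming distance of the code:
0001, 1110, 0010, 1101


Comparing all pairs, minimum distance: 2
Can detect 1 errors, correct 0 errors

2


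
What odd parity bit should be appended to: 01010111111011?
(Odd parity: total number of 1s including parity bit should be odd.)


Number of 1s in data: 10
Parity bit: 1

1


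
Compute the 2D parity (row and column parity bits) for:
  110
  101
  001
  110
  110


Row parities: 00100
Column parities: 010

Row P: 00100, Col P: 010, Corner: 1


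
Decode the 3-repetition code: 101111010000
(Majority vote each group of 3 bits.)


Groups: 101, 111, 010, 000
Majority votes: 1100

1100


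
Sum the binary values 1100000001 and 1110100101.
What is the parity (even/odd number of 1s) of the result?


1100000001 = 769
1110100101 = 933
Sum = 1702 = 11010100110
1s count = 6

even parity (6 ones in 11010100110)


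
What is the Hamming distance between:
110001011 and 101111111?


XOR: 011110100
Count of 1s: 5

5


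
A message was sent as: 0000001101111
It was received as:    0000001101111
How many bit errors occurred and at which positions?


XOR: 0000000000000

0 errors (received matches sent)


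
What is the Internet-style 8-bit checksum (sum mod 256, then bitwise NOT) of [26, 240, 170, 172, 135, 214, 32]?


Sum = 989 mod 256 = 221
Complement = 34

34


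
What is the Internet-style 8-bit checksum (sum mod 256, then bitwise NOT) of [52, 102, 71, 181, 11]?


Sum = 417 mod 256 = 161
Complement = 94

94


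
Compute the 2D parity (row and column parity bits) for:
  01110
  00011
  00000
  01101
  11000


Row parities: 10010
Column parities: 11000

Row P: 10010, Col P: 11000, Corner: 0


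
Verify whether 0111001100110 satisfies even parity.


Number of 1s: 7

No, parity error (7 ones)


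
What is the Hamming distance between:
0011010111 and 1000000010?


XOR: 1011010101
Count of 1s: 6

6


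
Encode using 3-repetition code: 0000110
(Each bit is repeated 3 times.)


Each bit -> 3 copies

000000000000111111000


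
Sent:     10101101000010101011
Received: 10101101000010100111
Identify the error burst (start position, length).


XOR: 00000000000000001100

Burst at position 16, length 2


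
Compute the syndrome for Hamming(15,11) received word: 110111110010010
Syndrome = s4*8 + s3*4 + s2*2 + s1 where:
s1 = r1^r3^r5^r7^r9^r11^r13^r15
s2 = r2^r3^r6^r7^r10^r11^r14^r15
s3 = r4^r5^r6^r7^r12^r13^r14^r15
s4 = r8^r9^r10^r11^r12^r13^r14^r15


s1=0, s2=1, s3=1, s4=1

Syndrome = 14 (error at position 14)


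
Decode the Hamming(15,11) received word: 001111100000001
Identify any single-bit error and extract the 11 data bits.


Syndrome = 12: error at position 12

Data: 11110001001 (corrected bit 12)


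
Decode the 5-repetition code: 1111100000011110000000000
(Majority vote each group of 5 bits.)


Groups: 11111, 00000, 01111, 00000, 00000
Majority votes: 10100

10100


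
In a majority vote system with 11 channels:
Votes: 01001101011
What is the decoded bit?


Ones: 6 out of 11
Threshold: 6

1 (6/11 voted 1)


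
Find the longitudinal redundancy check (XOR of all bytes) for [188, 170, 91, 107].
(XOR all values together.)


XOR chain: 188 ^ 170 ^ 91 ^ 107 = 38

38


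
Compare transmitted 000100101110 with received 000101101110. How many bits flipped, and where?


XOR: 000001000000

1 error(s) at position(s): 5


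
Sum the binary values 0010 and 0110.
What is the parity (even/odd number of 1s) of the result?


0010 = 2
0110 = 6
Sum = 8 = 1000
1s count = 1

odd parity (1 ones in 1000)


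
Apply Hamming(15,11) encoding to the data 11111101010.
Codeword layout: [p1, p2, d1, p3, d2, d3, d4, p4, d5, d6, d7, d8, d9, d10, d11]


Parity bits: p1=0, p2=1, p3=1, p4=0

011111101101010


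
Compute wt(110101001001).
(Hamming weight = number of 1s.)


Counting 1s in 110101001001

6


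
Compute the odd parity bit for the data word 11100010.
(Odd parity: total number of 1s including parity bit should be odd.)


Number of 1s in data: 4
Parity bit: 1

1


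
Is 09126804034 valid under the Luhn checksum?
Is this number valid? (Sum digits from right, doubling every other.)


Luhn sum = 45
45 mod 10 = 5

Invalid (Luhn sum mod 10 = 5)


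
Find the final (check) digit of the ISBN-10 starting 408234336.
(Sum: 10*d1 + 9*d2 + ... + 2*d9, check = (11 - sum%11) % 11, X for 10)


Weighted sum: 189
189 mod 11 = 2

Check digit: 9


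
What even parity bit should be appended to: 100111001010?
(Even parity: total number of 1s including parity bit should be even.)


Number of 1s in data: 6
Parity bit: 0

0


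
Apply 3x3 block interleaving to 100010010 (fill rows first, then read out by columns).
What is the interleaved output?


Matrix:
  100
  010
  010
Read columns: 100011000

100011000


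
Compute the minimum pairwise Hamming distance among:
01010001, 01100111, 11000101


Comparing all pairs, minimum distance: 3
Can detect 2 errors, correct 1 errors

3


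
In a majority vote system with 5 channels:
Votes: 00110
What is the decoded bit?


Ones: 2 out of 5
Threshold: 3

0 (2/5 voted 1)


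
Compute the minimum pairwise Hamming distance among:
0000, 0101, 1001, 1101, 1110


Comparing all pairs, minimum distance: 1
Can detect 0 errors, correct 0 errors

1


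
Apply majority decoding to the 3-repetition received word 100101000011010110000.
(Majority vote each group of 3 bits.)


Groups: 100, 101, 000, 011, 010, 110, 000
Majority votes: 0101010

0101010


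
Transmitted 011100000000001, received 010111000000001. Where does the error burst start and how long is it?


XOR: 001011000000000

Burst at position 2, length 4


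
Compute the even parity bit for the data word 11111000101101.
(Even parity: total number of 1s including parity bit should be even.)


Number of 1s in data: 9
Parity bit: 1

1


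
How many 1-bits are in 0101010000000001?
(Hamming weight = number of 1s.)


Counting 1s in 0101010000000001

4


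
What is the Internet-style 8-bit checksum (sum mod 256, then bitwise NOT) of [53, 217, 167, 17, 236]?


Sum = 690 mod 256 = 178
Complement = 77

77


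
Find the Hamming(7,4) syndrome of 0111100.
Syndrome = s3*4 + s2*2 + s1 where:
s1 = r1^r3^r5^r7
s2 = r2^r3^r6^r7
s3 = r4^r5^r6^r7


s1=0, s2=0, s3=0

Syndrome = 0 (no error)


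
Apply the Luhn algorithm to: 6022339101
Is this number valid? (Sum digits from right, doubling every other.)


Luhn sum = 29
29 mod 10 = 9

Invalid (Luhn sum mod 10 = 9)


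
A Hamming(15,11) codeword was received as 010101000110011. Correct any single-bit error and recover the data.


Syndrome = 0: no error detected

Data: 00100110011 (no errors)


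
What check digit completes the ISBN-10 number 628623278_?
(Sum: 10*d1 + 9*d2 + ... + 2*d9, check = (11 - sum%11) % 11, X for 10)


Weighted sum: 256
256 mod 11 = 3

Check digit: 8


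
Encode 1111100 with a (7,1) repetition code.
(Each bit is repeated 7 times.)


Each bit -> 7 copies

1111111111111111111111111111111111100000000000000


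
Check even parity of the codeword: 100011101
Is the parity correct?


Number of 1s: 5

No, parity error (5 ones)


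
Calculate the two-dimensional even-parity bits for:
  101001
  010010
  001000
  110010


Row parities: 1011
Column parities: 000001

Row P: 1011, Col P: 000001, Corner: 1


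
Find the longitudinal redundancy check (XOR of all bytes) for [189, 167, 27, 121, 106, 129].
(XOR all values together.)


XOR chain: 189 ^ 167 ^ 27 ^ 121 ^ 106 ^ 129 = 147

147


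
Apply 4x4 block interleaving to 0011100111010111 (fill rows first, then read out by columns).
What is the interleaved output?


Matrix:
  0011
  1001
  1101
  0111
Read columns: 0110001110011111

0110001110011111


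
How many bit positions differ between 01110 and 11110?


XOR: 10000
Count of 1s: 1

1


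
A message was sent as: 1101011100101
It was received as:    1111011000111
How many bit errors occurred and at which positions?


XOR: 0010000100010

3 error(s) at position(s): 2, 7, 11


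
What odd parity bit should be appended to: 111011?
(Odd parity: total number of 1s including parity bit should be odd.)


Number of 1s in data: 5
Parity bit: 0

0


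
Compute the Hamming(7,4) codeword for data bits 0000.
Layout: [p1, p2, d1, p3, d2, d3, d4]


Parity bits: p1=0, p2=0, p3=0

0000000


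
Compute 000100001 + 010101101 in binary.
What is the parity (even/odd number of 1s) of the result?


000100001 = 33
010101101 = 173
Sum = 206 = 11001110
1s count = 5

odd parity (5 ones in 11001110)
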